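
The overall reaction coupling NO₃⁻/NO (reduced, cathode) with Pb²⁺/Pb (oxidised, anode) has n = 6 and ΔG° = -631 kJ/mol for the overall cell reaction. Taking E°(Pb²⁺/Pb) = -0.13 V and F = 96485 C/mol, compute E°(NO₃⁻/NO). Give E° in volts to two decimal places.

+0.96 V

E°cell = −ΔG°/(nF) = −(-631×10³)/((6)(96485)) = +1.090 V.
Since NO₃⁻/NO is the cathode and Pb²⁺/Pb the anode, E°cell = E°(NO₃⁻/NO) − E°(Pb²⁺/Pb).
So E°(NO₃⁻/NO) = E°cell + E°(Pb²⁺/Pb) = +1.090 + (-0.13) = +0.96 V.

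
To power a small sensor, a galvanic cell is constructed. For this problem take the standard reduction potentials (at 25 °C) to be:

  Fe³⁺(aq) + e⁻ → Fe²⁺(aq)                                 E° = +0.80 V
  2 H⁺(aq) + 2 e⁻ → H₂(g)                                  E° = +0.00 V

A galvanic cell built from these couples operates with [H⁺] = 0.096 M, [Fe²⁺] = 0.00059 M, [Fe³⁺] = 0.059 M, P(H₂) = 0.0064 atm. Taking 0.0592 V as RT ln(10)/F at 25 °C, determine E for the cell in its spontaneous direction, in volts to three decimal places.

+0.914 V

Fe³⁺/Fe²⁺ is the cathode (higher E°), H⁺/H₂ the anode: E°cell = +0.80 − (+0.00) = +0.80 V, n = 2.
Overall: 2 Fe³⁺(aq) + H₂(g) → 2 Fe²⁺(aq) + 2 H⁺(aq)
Q = [Fe²⁺]^2·[H⁺]^2 / ([Fe³⁺]^2·P(H₂)); log Q = -3.842.
E = E° − (0.0592/n) log Q = +0.80 − (0.0592/2)(-3.842) = +0.914 V.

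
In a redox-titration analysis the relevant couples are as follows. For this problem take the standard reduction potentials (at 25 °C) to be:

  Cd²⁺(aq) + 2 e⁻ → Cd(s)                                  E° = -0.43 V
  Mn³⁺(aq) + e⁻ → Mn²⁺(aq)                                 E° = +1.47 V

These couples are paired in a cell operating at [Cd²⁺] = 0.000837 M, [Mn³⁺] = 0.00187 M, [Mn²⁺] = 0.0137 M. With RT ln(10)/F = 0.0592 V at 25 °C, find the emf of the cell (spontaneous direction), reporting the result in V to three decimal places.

Mn³⁺/Mn²⁺ is the cathode (higher E°), Cd²⁺/Cd the anode: E°cell = +1.47 − (-0.43) = +1.90 V, n = 2.
Overall: 2 Mn³⁺(aq) + Cd(s) → 2 Mn²⁺(aq) + Cd²⁺(aq)
Q = [Mn²⁺]^2·[Cd²⁺] / ([Mn³⁺]^2); log Q = -1.348.
E = E° − (0.0592/n) log Q = +1.90 − (0.0592/2)(-1.348) = +1.940 V.

+1.940 V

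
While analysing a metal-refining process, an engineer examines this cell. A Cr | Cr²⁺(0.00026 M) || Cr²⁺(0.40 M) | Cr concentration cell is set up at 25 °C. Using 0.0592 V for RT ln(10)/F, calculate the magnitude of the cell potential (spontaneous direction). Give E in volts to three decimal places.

For a concentration cell E°cell = 0. The 0.40 M side is the cathode (reduction is favoured where [Cr²⁺] is higher).
With n = 2, E = −(0.0592/2) log([Cr²⁺]ₐₙ/[Cr²⁺]꜀ₐₜ) = −(0.0592/2) log(0.00026/0.4) = −(0.0592/2)(-3.187) = +0.094 V.

+0.094 V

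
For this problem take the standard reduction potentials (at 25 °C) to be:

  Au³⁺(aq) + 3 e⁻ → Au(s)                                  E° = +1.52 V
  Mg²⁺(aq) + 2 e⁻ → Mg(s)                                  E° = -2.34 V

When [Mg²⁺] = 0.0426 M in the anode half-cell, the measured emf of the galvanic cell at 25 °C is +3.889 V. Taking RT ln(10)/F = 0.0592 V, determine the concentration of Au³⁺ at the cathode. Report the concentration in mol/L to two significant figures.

0.26 M

Au³⁺/Au is the cathode, Mg²⁺/Mg the anode: E°cell = +3.86 V, n = 6.
Overall reaction: 2 Au³⁺(aq) + 3 Mg(s) → 2 Au(s) + 3 Mg²⁺(aq); Q = [Mg²⁺]^3/[Au³⁺]^2.
From E = E° − (0.0592/n) log Q: log Q = (E° − E)·n/0.0592 = (+3.86 − (+3.889))·6/0.0592 = -2.9392.
So 2·log[Au³⁺] = 3·log(0.0426) − log Q = -4.1118 − (-2.9392) = -1.1726; log[Au³⁺] = -1.1726 / 2 = -0.5863; [Au³⁺] = 10^(-0.5863) ≈ 0.26 M.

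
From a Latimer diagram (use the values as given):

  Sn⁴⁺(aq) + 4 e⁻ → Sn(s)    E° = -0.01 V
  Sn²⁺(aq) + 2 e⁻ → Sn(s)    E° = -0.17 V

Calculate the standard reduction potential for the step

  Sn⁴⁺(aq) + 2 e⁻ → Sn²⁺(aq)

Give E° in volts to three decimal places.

Sequential free energies add, so n₃E°₃ = n₁E°₁ + n₂E°₂.
With n₃ = 4, and the known step contributing 2×(-0.17) V, the unknown satisfies 2·E° = 4×(-0.01) − 2×(-0.17) = +0.300.
E° = +0.300 / 2 = +0.150 V.

+0.150 V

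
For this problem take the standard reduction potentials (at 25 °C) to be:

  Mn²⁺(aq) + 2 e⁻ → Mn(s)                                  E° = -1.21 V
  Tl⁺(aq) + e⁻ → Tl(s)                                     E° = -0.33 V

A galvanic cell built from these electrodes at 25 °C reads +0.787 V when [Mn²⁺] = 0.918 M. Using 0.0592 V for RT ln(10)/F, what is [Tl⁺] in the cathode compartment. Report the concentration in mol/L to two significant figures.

Tl⁺/Tl is the cathode, Mn²⁺/Mn the anode: E°cell = +0.88 V, n = 2.
Overall reaction: 2 Tl⁺(aq) + Mn(s) → 2 Tl(s) + Mn²⁺(aq); Q = [Mn²⁺]^1/[Tl⁺]^2.
From E = E° − (0.0592/n) log Q: log Q = (E° − E)·n/0.0592 = (+0.88 − (+0.787))·2/0.0592 = 3.1419.
So 2·log[Tl⁺] = 1·log(0.918) − log Q = -0.0372 − (3.1419) = -3.1791; log[Tl⁺] = -3.1791 / 2 = -1.5896; [Tl⁺] = 10^(-1.5896) ≈ 0.026 M.

0.026 M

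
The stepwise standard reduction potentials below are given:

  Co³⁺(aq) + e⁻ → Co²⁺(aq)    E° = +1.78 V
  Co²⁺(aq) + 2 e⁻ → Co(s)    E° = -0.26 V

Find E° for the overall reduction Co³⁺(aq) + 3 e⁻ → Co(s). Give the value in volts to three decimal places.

+0.420 V

Standard free energies of sequential steps add: ΔG°₃ = ΔG°₁ + ΔG°₂, so n₃E°₃ = n₁E°₁ + n₂E°₂.
E°₃ = (1×+1.78 + 2×-0.26) / 3 = (+1.260) / 3 = +0.420 V.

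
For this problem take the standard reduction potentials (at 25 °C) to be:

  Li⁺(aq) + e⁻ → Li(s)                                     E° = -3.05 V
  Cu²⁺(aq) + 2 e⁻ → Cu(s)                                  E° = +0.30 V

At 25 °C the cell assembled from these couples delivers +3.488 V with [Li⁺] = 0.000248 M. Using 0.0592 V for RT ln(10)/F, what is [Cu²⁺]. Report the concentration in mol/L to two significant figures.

Cu²⁺/Cu is the cathode, Li⁺/Li the anode: E°cell = +3.35 V, n = 2.
Overall reaction: Cu²⁺(aq) + 2 Li(s) → Cu(s) + 2 Li⁺(aq); Q = [Li⁺]^2/[Cu²⁺]^1.
From E = E° − (0.0592/n) log Q: log Q = (E° − E)·n/0.0592 = (+3.35 − (+3.488))·2/0.0592 = -4.6622.
So 1·log[Cu²⁺] = 2·log(0.000248) − log Q = -7.2111 − (-4.6622) = -2.5489; [Cu²⁺] = 10^(-2.5489) ≈ 0.0028 M.

0.0028 M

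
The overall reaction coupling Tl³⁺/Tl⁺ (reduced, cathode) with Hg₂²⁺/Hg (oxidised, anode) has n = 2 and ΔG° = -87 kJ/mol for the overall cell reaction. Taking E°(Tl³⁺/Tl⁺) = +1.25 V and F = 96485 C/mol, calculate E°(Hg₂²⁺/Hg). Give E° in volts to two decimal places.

E°cell = −ΔG°/(nF) = −(-87×10³)/((2)(96485)) = +0.451 V.
Since Tl³⁺/Tl⁺ is the cathode and Hg₂²⁺/Hg the anode, E°cell = E°(Tl³⁺/Tl⁺) − E°(Hg₂²⁺/Hg).
So E°(Hg₂²⁺/Hg) = E°(Tl³⁺/Tl⁺) − E°cell = (+1.25) − (+0.451) = +0.80 V.

+0.80 V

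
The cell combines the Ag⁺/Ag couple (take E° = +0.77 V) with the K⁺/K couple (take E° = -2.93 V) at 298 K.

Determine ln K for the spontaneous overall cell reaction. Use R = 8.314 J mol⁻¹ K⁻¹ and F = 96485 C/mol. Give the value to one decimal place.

144.1

Cathode: Ag⁺/Ag; anode: K⁺/K. E°cell = (+0.77) − (-2.93) = +3.70 V, with n = 1.
ΔG° = −nFE° = −RT ln K, so ln K = nFE°/(RT) = (1)(96485)(+3.70) / ((8.314)(298)) = 144.090.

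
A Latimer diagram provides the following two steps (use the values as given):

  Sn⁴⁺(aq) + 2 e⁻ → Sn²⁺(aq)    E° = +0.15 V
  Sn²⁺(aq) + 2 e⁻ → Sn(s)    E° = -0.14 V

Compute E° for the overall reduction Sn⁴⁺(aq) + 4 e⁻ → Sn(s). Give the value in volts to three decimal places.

+0.005 V

Adding the free-energy changes (−nFE°) of the two steps gives −n₃FE°₃ = −n₁FE°₁ − n₂FE°₂.
E°₃ = (2×+0.15 + 2×-0.14) / 4 = (+0.020) / 4 = +0.005 V.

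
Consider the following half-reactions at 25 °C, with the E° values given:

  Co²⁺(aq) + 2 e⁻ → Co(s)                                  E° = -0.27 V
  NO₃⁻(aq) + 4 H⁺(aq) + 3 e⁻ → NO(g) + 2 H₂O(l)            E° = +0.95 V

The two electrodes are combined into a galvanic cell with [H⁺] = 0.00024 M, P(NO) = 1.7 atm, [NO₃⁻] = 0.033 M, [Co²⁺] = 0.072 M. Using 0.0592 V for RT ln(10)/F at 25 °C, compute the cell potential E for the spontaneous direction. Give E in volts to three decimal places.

+0.934 V

NO₃⁻/NO is the cathode (higher E°), Co²⁺/Co the anode: E°cell = +0.95 − (-0.27) = +1.22 V, n = 6.
Overall: 2 NO₃⁻(aq) + 8 H⁺(aq) + 3 Co(s) → 2 NO(g) + 4 H₂O(l) + 3 Co²⁺(aq)
Q = P(NO)^2·[Co²⁺]^3 / ([NO₃⁻]^2·[H⁺]^8); log Q = 28.954.
E = E° − (0.0592/n) log Q = +1.22 − (0.0592/6)(28.954) = +0.934 V.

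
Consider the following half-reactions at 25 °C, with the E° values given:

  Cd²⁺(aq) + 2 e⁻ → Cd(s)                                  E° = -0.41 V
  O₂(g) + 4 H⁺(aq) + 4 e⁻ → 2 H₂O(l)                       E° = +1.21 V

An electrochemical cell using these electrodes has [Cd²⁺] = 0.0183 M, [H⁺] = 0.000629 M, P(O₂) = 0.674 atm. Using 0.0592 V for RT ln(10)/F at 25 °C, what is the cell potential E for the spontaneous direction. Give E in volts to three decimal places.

O₂/H₂O is the cathode (higher E°), Cd²⁺/Cd the anode: E°cell = +1.21 − (-0.41) = +1.62 V, n = 4.
Overall: O₂(g) + 4 H⁺(aq) + 2 Cd(s) → 2 H₂O(l) + 2 Cd²⁺(aq)
Q = [Cd²⁺]^2 / (P(O₂)·[H⁺]^4); log Q = 9.502.
E = E° − (0.0592/n) log Q = +1.62 − (0.0592/4)(9.502) = +1.479 V.

+1.479 V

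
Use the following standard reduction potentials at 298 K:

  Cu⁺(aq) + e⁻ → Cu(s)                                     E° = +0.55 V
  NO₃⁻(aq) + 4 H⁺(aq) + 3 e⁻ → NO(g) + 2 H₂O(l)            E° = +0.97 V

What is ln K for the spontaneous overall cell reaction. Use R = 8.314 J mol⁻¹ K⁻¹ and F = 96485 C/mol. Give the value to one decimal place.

Cathode: NO₃⁻/NO; anode: Cu⁺/Cu. E°cell = (+0.97) − (+0.55) = +0.42 V, with n = 3.
ΔG° = −nFE° = −RT ln K, so ln K = nFE°/(RT) = (3)(96485)(+0.42) / ((8.314)(298)) = 49.069.

49.1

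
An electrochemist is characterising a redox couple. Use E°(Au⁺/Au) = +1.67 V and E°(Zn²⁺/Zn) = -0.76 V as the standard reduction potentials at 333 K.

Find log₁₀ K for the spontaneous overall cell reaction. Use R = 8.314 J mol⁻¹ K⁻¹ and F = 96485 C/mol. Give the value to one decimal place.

73.6

Cathode: Au⁺/Au; anode: Zn²⁺/Zn. E°cell = (+1.67) − (-0.76) = +2.43 V, with n = 2.
ΔG° = −nFE° = −RT ln K, so ln K = nFE°/(RT) = (2)(96485)(+2.43) / ((8.314)(333)) = 169.372.
log₁₀ K = 169.372 / ln 10 = 73.6.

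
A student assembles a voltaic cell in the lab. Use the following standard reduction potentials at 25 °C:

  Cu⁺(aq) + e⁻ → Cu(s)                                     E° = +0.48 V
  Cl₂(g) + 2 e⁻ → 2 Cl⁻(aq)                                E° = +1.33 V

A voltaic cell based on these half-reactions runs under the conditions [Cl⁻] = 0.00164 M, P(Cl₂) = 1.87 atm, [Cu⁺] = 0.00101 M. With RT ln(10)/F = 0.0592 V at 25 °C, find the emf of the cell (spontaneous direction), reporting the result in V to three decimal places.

Cl₂/Cl⁻ is the cathode (higher E°), Cu⁺/Cu the anode: E°cell = +1.33 − (+0.48) = +0.85 V, n = 2.
Overall: Cl₂(g) + 2 Cu(s) → 2 Cl⁻(aq) + 2 Cu⁺(aq)
Q = [Cl⁻]^2·[Cu⁺]^2 / (P(Cl₂)); log Q = -11.834.
E = E° − (0.0592/n) log Q = +0.85 − (0.0592/2)(-11.834) = +1.200 V.

+1.200 V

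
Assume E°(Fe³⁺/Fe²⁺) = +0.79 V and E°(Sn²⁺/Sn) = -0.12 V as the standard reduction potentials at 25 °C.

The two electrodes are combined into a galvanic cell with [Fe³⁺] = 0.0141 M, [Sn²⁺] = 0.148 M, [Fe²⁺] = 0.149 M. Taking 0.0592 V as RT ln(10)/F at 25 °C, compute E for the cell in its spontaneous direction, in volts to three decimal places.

+0.874 V

Fe³⁺/Fe²⁺ is the cathode (higher E°), Sn²⁺/Sn the anode: E°cell = +0.79 − (-0.12) = +0.91 V, n = 2.
Overall: 2 Fe³⁺(aq) + Sn(s) → 2 Fe²⁺(aq) + Sn²⁺(aq)
Q = [Fe²⁺]^2·[Sn²⁺] / ([Fe³⁺]^2); log Q = 1.218.
E = E° − (0.0592/n) log Q = +0.91 − (0.0592/2)(1.218) = +0.874 V.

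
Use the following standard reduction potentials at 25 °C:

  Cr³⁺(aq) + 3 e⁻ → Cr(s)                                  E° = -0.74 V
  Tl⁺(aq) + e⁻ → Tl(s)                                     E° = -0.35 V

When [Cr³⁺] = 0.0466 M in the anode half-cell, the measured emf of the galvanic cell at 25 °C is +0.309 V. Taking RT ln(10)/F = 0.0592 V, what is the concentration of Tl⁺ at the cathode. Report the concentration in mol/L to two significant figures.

0.015 M

Tl⁺/Tl is the cathode, Cr³⁺/Cr the anode: E°cell = +0.39 V, n = 3.
Overall reaction: 3 Tl⁺(aq) + Cr(s) → 3 Tl(s) + Cr³⁺(aq); Q = [Cr³⁺]^1/[Tl⁺]^3.
From E = E° − (0.0592/n) log Q: log Q = (E° − E)·n/0.0592 = (+0.39 − (+0.309))·3/0.0592 = 4.1047.
So 3·log[Tl⁺] = 1·log(0.0466) − log Q = -1.3316 − (4.1047) = -5.4363; log[Tl⁺] = -5.4363 / 3 = -1.8121; [Tl⁺] = 10^(-1.8121) ≈ 0.015 M.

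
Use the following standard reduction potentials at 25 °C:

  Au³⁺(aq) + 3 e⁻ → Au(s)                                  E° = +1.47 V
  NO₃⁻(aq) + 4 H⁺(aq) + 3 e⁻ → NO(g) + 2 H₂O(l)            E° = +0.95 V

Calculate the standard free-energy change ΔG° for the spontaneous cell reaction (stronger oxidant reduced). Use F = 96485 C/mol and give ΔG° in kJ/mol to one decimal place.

-150.5 kJ/mol

Au³⁺/Au (E° = +1.47 V) is the cathode; NO₃⁻/NO (E° = +0.95 V) is the anode, so E°cell = +0.52 V.
Balancing electrons gives n = 3 (lcm of 3 and 3).
ΔG° = −nFE° = −(3)(96485)(+0.52) = -150,517 J = -150.5 kJ/mol.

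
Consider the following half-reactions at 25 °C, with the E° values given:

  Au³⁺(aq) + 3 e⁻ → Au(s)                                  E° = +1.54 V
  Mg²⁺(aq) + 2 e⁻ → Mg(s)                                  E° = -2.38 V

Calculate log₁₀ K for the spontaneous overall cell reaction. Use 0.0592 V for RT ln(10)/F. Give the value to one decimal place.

397.3

Cathode: Au³⁺/Au; anode: Mg²⁺/Mg. E°cell = +3.92 V, n = 6.
log K = nE°cell / 0.0592 = (6)(+3.92) / 0.0592 = 397.3.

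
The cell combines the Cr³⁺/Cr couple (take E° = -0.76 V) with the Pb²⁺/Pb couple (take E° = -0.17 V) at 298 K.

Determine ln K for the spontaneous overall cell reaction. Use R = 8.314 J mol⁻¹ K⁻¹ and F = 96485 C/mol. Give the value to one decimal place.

Cathode: Pb²⁺/Pb; anode: Cr³⁺/Cr. E°cell = (-0.17) − (-0.76) = +0.59 V, with n = 6.
ΔG° = −nFE° = −RT ln K, so ln K = nFE°/(RT) = (6)(96485)(+0.59) / ((8.314)(298)) = 137.860.

137.9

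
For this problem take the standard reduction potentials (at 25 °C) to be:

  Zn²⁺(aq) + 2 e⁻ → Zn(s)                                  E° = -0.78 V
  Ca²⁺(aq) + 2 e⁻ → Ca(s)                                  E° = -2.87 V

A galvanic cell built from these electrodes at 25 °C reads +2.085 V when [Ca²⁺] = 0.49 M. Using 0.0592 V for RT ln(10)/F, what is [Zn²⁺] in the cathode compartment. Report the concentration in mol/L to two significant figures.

Zn²⁺/Zn is the cathode, Ca²⁺/Ca the anode: E°cell = +2.09 V, n = 2.
Overall reaction: Zn²⁺(aq) + Ca(s) → Zn(s) + Ca²⁺(aq); Q = [Ca²⁺]^1/[Zn²⁺]^1.
From E = E° − (0.0592/n) log Q: log Q = (E° − E)·n/0.0592 = (+2.09 − (+2.085))·2/0.0592 = 0.1689.
So 1·log[Zn²⁺] = 1·log(0.49) − log Q = -0.3098 − (0.1689) = -0.4787; [Zn²⁺] = 10^(-0.4787) ≈ 0.33 M.

0.33 M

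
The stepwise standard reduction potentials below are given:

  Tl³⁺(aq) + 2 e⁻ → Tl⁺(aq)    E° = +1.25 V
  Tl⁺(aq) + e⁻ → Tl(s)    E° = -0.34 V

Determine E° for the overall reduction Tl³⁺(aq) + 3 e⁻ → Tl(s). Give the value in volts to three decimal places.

Adding the free-energy changes (−nFE°) of the two steps gives −n₃FE°₃ = −n₁FE°₁ − n₂FE°₂.
E°₃ = (2×+1.25 + 1×-0.34) / 3 = (+2.160) / 3 = +0.720 V.

+0.720 V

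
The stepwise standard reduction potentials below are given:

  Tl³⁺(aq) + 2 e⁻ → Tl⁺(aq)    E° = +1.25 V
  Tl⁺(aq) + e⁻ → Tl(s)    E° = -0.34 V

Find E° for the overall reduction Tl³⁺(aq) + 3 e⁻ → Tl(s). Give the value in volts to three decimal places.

Adding the free-energy changes (−nFE°) of the two steps gives −n₃FE°₃ = −n₁FE°₁ − n₂FE°₂.
E°₃ = (2×+1.25 + 1×-0.34) / 3 = (+2.160) / 3 = +0.720 V.
E° values themselves are not directly additive — weighting by electron count is essential.

+0.720 V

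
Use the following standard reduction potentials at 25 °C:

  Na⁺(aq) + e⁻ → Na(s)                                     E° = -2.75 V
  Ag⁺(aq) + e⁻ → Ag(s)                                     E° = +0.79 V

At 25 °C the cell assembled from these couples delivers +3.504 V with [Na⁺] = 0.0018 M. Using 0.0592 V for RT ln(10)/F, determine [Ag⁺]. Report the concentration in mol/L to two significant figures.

0.00044 M

Ag⁺/Ag is the cathode, Na⁺/Na the anode: E°cell = +3.54 V, n = 1.
Overall reaction: Ag⁺(aq) + Na(s) → Ag(s) + Na⁺(aq); Q = [Na⁺]^1/[Ag⁺]^1.
From E = E° − (0.0592/n) log Q: log Q = (E° − E)·n/0.0592 = (+3.54 − (+3.504))·1/0.0592 = 0.6081.
So 1·log[Ag⁺] = 1·log(0.0018) − log Q = -2.7447 − (0.6081) = -3.3528; [Ag⁺] = 10^(-3.3528) ≈ 0.00044 M.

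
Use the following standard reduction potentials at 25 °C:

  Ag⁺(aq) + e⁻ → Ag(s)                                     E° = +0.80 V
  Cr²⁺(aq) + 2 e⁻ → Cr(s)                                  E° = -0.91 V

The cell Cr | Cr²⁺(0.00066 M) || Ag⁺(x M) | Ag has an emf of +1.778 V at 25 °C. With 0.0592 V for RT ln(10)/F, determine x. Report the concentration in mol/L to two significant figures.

Ag⁺/Ag is the cathode, Cr²⁺/Cr the anode: E°cell = +1.71 V, n = 2.
Overall reaction: 2 Ag⁺(aq) + Cr(s) → 2 Ag(s) + Cr²⁺(aq); Q = [Cr²⁺]^1/[Ag⁺]^2.
From E = E° − (0.0592/n) log Q: log Q = (E° − E)·n/0.0592 = (+1.71 − (+1.778))·2/0.0592 = -2.2973.
So 2·log[Ag⁺] = 1·log(0.00066) − log Q = -3.1805 − (-2.2973) = -0.8832; log[Ag⁺] = -0.8832 / 2 = -0.4416; [Ag⁺] = 10^(-0.4416) ≈ 0.36 M.

0.36 M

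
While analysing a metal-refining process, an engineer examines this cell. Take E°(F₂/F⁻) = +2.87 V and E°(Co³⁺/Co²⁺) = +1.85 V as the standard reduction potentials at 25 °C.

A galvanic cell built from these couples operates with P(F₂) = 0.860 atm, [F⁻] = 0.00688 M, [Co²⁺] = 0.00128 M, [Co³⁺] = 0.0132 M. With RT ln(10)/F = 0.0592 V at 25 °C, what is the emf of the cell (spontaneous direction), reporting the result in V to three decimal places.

F₂/F⁻ is the cathode (higher E°), Co³⁺/Co²⁺ the anode: E°cell = +2.87 − (+1.85) = +1.02 V, n = 2.
Overall: F₂(g) + 2 Co²⁺(aq) → 2 F⁻(aq) + 2 Co³⁺(aq)
Q = [F⁻]^2·[Co³⁺]^2 / (P(F₂)·[Co²⁺]^2); log Q = -2.233.
E = E° − (0.0592/n) log Q = +1.02 − (0.0592/2)(-2.233) = +1.086 V.

+1.086 V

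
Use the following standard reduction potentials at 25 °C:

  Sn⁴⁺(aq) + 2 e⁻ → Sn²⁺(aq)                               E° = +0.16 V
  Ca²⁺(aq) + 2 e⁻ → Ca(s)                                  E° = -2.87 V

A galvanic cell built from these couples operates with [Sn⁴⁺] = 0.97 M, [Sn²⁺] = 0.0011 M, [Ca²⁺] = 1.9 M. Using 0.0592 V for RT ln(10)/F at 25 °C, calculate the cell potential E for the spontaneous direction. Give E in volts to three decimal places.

+3.109 V

Sn⁴⁺/Sn²⁺ is the cathode (higher E°), Ca²⁺/Ca the anode: E°cell = +0.16 − (-2.87) = +3.03 V, n = 2.
Overall: Sn⁴⁺(aq) + Ca(s) → Sn²⁺(aq) + Ca²⁺(aq)
Q = [Sn²⁺]·[Ca²⁺] / ([Sn⁴⁺]); log Q = -2.667.
E = E° − (0.0592/n) log Q = +3.03 − (0.0592/2)(-2.667) = +3.109 V.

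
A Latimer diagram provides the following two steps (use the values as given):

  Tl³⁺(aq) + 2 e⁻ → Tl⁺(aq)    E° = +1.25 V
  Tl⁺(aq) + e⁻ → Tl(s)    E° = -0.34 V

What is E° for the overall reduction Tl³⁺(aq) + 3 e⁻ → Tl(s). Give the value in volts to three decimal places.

+0.720 V

Adding the free-energy changes (−nFE°) of the two steps gives −n₃FE°₃ = −n₁FE°₁ − n₂FE°₂.
E°₃ = (2×+1.25 + 1×-0.34) / 3 = (+2.160) / 3 = +0.720 V.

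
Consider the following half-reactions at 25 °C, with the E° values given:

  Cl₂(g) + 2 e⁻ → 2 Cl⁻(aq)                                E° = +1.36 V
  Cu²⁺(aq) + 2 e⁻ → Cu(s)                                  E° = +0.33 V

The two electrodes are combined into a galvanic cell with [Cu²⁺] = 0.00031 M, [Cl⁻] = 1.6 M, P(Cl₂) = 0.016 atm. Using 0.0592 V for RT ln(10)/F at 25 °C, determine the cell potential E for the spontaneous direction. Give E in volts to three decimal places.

+1.069 V

Cl₂/Cl⁻ is the cathode (higher E°), Cu²⁺/Cu the anode: E°cell = +1.36 − (+0.33) = +1.03 V, n = 2.
Overall: Cl₂(g) + Cu(s) → 2 Cl⁻(aq) + Cu²⁺(aq)
Q = [Cl⁻]^2·[Cu²⁺] / (P(Cl₂)); log Q = -1.305.
E = E° − (0.0592/n) log Q = +1.03 − (0.0592/2)(-1.305) = +1.069 V.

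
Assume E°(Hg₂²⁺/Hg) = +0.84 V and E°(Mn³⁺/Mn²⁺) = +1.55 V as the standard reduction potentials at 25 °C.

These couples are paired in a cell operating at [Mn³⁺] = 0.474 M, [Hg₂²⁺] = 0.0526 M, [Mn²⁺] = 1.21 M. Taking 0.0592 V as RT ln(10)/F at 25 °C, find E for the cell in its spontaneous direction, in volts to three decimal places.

+0.724 V

Mn³⁺/Mn²⁺ is the cathode (higher E°), Hg₂²⁺/Hg the anode: E°cell = +1.55 − (+0.84) = +0.71 V, n = 2.
Overall: 2 Mn³⁺(aq) + 2 Hg(l) → 2 Mn²⁺(aq) + Hg₂²⁺(aq)
Q = [Mn²⁺]^2·[Hg₂²⁺] / ([Mn³⁺]^2); log Q = -0.465.
E = E° − (0.0592/n) log Q = +0.71 − (0.0592/2)(-0.465) = +0.724 V.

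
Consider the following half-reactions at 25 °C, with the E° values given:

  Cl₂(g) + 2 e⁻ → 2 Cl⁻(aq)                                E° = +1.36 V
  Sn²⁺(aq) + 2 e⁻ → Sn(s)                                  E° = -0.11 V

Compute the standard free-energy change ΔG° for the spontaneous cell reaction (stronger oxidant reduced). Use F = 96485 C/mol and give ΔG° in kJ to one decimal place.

Cl₂/Cl⁻ (E° = +1.36 V) is the cathode; Sn²⁺/Sn (E° = -0.11 V) is the anode, so E°cell = +1.47 V.
Balancing electrons gives n = 2 (lcm of 2 and 2).
ΔG° = −nFE° = −(2)(96485)(+1.47) = -283,666 J = -283.7 kJ.

-283.7 kJ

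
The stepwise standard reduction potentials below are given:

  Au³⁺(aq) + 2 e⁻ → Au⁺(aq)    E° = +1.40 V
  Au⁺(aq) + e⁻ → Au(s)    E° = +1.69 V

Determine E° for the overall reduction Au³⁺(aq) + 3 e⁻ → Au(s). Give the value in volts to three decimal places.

Since ΔG° = −nFE° is additive over sequential reductions, n₃E°₃ = n₁E°₁ + n₂E°₂.
E°₃ = (2×+1.40 + 1×+1.69) / 3 = (+4.490) / 3 = +1.497 V.
E° values themselves are not directly additive — weighting by electron count is essential.

+1.497 V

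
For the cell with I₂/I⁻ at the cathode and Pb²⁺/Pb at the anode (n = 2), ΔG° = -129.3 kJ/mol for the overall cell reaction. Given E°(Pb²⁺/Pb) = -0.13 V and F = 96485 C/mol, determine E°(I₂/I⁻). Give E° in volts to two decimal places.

+0.54 V

E°cell = −ΔG°/(nF) = −(-129.3×10³)/((2)(96485)) = +0.670 V.
Since I₂/I⁻ is the cathode and Pb²⁺/Pb the anode, E°cell = E°(I₂/I⁻) − E°(Pb²⁺/Pb).
So E°(I₂/I⁻) = E°cell + E°(Pb²⁺/Pb) = +0.670 + (-0.13) = +0.54 V.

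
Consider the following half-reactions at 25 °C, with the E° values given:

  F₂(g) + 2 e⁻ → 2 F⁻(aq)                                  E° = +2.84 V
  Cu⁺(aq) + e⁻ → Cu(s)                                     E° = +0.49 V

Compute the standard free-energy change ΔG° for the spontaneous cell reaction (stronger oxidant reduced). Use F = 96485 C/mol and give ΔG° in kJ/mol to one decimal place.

F₂/F⁻ (E° = +2.84 V) is the cathode; Cu⁺/Cu (E° = +0.49 V) is the anode, so E°cell = +2.35 V.
Balancing electrons gives n = 2 (lcm of 2 and 1).
ΔG° = −nFE° = −(2)(96485)(+2.35) = -453,480 J = -453.5 kJ/mol.

-453.5 kJ/mol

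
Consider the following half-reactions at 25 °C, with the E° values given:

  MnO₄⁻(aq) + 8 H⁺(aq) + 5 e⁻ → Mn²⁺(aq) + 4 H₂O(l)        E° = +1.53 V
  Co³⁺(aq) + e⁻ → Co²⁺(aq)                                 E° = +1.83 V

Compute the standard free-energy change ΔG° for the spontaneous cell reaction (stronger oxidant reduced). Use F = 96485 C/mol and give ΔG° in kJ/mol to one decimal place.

-144.7 kJ/mol

Co³⁺/Co²⁺ (E° = +1.83 V) is the cathode; MnO₄⁻/Mn²⁺ (E° = +1.53 V) is the anode, so E°cell = +0.30 V.
Balancing electrons gives n = 5 (lcm of 1 and 5).
ΔG° = −nFE° = −(5)(96485)(+0.30) = -144,728 J = -144.7 kJ/mol.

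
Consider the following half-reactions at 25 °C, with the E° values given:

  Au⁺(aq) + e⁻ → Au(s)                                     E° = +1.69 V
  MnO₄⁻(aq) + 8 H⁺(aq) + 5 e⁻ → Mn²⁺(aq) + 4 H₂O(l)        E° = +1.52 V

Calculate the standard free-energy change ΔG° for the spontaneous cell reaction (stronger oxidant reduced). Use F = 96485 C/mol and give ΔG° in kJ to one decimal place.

Au⁺/Au (E° = +1.69 V) is the cathode; MnO₄⁻/Mn²⁺ (E° = +1.52 V) is the anode, so E°cell = +0.17 V.
Balancing electrons gives n = 5 (lcm of 1 and 5).
ΔG° = −nFE° = −(5)(96485)(+0.17) = -82,012 J = -82.0 kJ.

-82.0 kJ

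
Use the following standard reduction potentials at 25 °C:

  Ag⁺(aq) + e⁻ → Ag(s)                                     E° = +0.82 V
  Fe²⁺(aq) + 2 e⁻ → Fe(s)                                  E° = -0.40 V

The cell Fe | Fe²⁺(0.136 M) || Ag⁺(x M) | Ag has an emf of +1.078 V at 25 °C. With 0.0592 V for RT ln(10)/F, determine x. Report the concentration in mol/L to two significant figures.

0.0015 M

Ag⁺/Ag is the cathode, Fe²⁺/Fe the anode: E°cell = +1.22 V, n = 2.
Overall reaction: 2 Ag⁺(aq) + Fe(s) → 2 Ag(s) + Fe²⁺(aq); Q = [Fe²⁺]^1/[Ag⁺]^2.
From E = E° − (0.0592/n) log Q: log Q = (E° − E)·n/0.0592 = (+1.22 − (+1.078))·2/0.0592 = 4.7973.
So 2·log[Ag⁺] = 1·log(0.136) − log Q = -0.8665 − (4.7973) = -5.6638; log[Ag⁺] = -5.6638 / 2 = -2.8319; [Ag⁺] = 10^(-2.8319) ≈ 0.0015 M.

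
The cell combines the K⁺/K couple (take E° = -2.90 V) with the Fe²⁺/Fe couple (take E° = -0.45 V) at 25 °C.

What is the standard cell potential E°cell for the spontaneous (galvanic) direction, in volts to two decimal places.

+2.45 V

The Fe²⁺/Fe couple has the higher reduction potential, so it is the cathode; K⁺/K is oxidised at the anode.
E°cell = E°(cathode) − E°(anode) = (-0.45) − (-2.90) = +2.45 V.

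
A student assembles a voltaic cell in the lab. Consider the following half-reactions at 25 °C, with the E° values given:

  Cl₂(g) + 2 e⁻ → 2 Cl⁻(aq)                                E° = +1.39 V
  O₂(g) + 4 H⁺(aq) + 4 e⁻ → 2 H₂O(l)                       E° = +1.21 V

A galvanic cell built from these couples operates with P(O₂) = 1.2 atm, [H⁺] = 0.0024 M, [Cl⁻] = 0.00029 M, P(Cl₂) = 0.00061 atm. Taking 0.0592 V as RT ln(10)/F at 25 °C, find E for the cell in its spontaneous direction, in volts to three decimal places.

Cl₂/Cl⁻ is the cathode (higher E°), O₂/H₂O the anode: E°cell = +1.39 − (+1.21) = +0.18 V, n = 4.
Overall: 2 Cl₂(g) + 2 H₂O(l) → 4 Cl⁻(aq) + O₂(g) + 4 H⁺(aq)
Q = [Cl⁻]^4·P(O₂)·[H⁺]^4 / (P(Cl₂)^2); log Q = -18.121.
E = E° − (0.0592/n) log Q = +0.18 − (0.0592/4)(-18.121) = +0.448 V.

+0.448 V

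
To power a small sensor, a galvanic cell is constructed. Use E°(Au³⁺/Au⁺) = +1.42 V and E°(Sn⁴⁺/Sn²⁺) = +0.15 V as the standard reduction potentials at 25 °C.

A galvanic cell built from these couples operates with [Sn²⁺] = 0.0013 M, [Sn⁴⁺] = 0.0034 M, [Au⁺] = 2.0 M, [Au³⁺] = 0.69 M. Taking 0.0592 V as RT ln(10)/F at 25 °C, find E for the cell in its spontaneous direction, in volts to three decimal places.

Au³⁺/Au⁺ is the cathode (higher E°), Sn⁴⁺/Sn²⁺ the anode: E°cell = +1.42 − (+0.15) = +1.27 V, n = 2.
Overall: Au³⁺(aq) + Sn²⁺(aq) → Au⁺(aq) + Sn⁴⁺(aq)
Q = [Au⁺]·[Sn⁴⁺] / ([Au³⁺]·[Sn²⁺]); log Q = 0.880.
E = E° − (0.0592/n) log Q = +1.27 − (0.0592/2)(0.880) = +1.244 V.

+1.244 V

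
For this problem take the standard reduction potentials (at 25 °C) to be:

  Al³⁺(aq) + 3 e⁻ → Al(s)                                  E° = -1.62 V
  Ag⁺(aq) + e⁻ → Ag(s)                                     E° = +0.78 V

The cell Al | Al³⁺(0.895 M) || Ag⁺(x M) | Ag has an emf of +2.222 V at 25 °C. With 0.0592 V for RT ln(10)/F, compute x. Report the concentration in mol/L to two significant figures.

Ag⁺/Ag is the cathode, Al³⁺/Al the anode: E°cell = +2.40 V, n = 3.
Overall reaction: 3 Ag⁺(aq) + Al(s) → 3 Ag(s) + Al³⁺(aq); Q = [Al³⁺]^1/[Ag⁺]^3.
From E = E° − (0.0592/n) log Q: log Q = (E° − E)·n/0.0592 = (+2.40 − (+2.222))·3/0.0592 = 9.0203.
So 3·log[Ag⁺] = 1·log(0.895) − log Q = -0.0482 − (9.0203) = -9.0685; log[Ag⁺] = -9.0685 / 3 = -3.0228; [Ag⁺] = 10^(-3.0228) ≈ 0.00095 M.

0.00095 M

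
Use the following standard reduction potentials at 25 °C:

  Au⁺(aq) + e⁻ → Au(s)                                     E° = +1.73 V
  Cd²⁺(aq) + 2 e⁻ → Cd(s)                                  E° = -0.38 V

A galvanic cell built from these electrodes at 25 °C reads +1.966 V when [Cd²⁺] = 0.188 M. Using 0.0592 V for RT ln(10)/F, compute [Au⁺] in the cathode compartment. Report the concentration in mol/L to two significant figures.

Au⁺/Au is the cathode, Cd²⁺/Cd the anode: E°cell = +2.11 V, n = 2.
Overall reaction: 2 Au⁺(aq) + Cd(s) → 2 Au(s) + Cd²⁺(aq); Q = [Cd²⁺]^1/[Au⁺]^2.
From E = E° − (0.0592/n) log Q: log Q = (E° − E)·n/0.0592 = (+2.11 − (+1.966))·2/0.0592 = 4.8649.
So 2·log[Au⁺] = 1·log(0.188) − log Q = -0.7258 − (4.8649) = -5.5907; log[Au⁺] = -5.5907 / 2 = -2.7954; [Au⁺] = 10^(-2.7954) ≈ 0.0016 M.

0.0016 M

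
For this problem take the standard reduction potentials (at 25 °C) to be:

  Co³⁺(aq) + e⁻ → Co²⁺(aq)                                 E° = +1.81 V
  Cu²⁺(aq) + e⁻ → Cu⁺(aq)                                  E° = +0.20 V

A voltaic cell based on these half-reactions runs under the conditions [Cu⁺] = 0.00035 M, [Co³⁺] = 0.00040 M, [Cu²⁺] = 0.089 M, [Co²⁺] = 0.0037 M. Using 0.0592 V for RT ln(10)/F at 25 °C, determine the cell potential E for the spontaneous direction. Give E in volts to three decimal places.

+1.410 V

Co³⁺/Co²⁺ is the cathode (higher E°), Cu²⁺/Cu⁺ the anode: E°cell = +1.81 − (+0.20) = +1.61 V, n = 1.
Overall: Co³⁺(aq) + Cu⁺(aq) → Co²⁺(aq) + Cu²⁺(aq)
Q = [Co²⁺]·[Cu²⁺] / ([Co³⁺]·[Cu⁺]); log Q = 3.371.
E = E° − (0.0592/n) log Q = +1.61 − (0.0592/1)(3.371) = +1.410 V.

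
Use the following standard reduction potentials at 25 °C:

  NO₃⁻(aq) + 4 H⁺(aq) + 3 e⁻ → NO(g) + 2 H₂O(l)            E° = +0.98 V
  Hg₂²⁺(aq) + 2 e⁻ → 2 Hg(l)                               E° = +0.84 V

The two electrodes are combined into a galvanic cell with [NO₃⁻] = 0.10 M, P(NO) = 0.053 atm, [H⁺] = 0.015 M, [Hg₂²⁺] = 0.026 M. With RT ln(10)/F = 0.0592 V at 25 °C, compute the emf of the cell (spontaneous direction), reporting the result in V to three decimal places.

NO₃⁻/NO is the cathode (higher E°), Hg₂²⁺/Hg the anode: E°cell = +0.98 − (+0.84) = +0.14 V, n = 6.
Overall: 2 NO₃⁻(aq) + 8 H⁺(aq) + 6 Hg(l) → 2 NO(g) + 4 H₂O(l) + 3 Hg₂²⁺(aq)
Q = P(NO)^2·[Hg₂²⁺]^3 / ([NO₃⁻]^2·[H⁺]^8); log Q = 9.285.
E = E° − (0.0592/n) log Q = +0.14 − (0.0592/6)(9.285) = +0.048 V.

+0.048 V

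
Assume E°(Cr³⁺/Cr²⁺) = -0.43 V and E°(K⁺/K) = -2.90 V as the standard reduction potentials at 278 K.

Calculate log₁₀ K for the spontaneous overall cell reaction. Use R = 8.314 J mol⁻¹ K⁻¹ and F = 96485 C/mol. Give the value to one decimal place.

Cathode: Cr³⁺/Cr²⁺; anode: K⁺/K. E°cell = (-0.43) − (-2.90) = +2.47 V, with n = 1.
ΔG° = −nFE° = −RT ln K, so ln K = nFE°/(RT) = (1)(96485)(+2.47) / ((8.314)(278)) = 103.110.
log₁₀ K = 103.110 / ln 10 = 44.8.

44.8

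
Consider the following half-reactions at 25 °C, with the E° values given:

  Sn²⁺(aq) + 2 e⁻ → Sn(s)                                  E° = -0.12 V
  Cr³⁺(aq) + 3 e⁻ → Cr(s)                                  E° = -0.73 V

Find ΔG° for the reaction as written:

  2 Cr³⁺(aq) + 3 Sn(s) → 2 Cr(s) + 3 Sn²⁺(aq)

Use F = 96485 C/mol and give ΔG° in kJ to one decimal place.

+353.1 kJ

As written, Cr³⁺/Cr is reduced (cathode) and Sn²⁺/Sn is oxidised (anode), so E°cell = (-0.73) − (-0.12) = -0.61 V.
Balancing electrons gives n = 6.
ΔG° = −nFE° = −(6)(96485)(-0.61) = 353,135 J = +353.1 kJ.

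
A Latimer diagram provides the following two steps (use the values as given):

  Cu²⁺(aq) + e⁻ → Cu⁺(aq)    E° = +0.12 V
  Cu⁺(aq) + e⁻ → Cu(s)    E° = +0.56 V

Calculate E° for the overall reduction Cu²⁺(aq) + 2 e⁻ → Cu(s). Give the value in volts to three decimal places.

Standard free energies of sequential steps add: ΔG°₃ = ΔG°₁ + ΔG°₂, so n₃E°₃ = n₁E°₁ + n₂E°₂.
E°₃ = (1×+0.12 + 1×+0.56) / 2 = (+0.680) / 2 = +0.340 V.

+0.340 V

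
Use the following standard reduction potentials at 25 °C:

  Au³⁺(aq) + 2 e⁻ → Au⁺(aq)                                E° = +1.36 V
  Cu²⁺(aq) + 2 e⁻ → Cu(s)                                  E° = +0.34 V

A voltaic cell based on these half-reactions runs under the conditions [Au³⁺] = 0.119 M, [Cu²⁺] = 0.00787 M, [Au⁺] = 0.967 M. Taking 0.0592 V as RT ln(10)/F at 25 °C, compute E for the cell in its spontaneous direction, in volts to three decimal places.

Au³⁺/Au⁺ is the cathode (higher E°), Cu²⁺/Cu the anode: E°cell = +1.36 − (+0.34) = +1.02 V, n = 2.
Overall: Au³⁺(aq) + Cu(s) → Au⁺(aq) + Cu²⁺(aq)
Q = [Au⁺]·[Cu²⁺] / ([Au³⁺]); log Q = -1.194.
E = E° − (0.0592/n) log Q = +1.02 − (0.0592/2)(-1.194) = +1.055 V.

+1.055 V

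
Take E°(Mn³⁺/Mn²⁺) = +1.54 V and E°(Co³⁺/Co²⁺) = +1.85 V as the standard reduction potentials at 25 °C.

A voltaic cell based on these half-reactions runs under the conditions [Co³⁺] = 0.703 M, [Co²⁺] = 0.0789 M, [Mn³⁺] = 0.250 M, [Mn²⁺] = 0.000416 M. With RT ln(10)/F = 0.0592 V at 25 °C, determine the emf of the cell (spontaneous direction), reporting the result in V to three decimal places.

+0.202 V

Co³⁺/Co²⁺ is the cathode (higher E°), Mn³⁺/Mn²⁺ the anode: E°cell = +1.85 − (+1.54) = +0.31 V, n = 1.
Overall: Co³⁺(aq) + Mn²⁺(aq) → Co²⁺(aq) + Mn³⁺(aq)
Q = [Co²⁺]·[Mn³⁺] / ([Co³⁺]·[Mn²⁺]); log Q = 1.829.
E = E° − (0.0592/n) log Q = +0.31 − (0.0592/1)(1.829) = +0.202 V.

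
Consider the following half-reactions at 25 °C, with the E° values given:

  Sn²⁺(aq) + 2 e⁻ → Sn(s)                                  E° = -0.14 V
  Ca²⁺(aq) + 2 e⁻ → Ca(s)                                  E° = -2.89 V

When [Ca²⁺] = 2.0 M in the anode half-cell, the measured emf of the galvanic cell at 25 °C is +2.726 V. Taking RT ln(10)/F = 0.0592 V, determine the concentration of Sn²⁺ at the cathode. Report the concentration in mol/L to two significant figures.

Sn²⁺/Sn is the cathode, Ca²⁺/Ca the anode: E°cell = +2.75 V, n = 2.
Overall reaction: Sn²⁺(aq) + Ca(s) → Sn(s) + Ca²⁺(aq); Q = [Ca²⁺]^1/[Sn²⁺]^1.
From E = E° − (0.0592/n) log Q: log Q = (E° − E)·n/0.0592 = (+2.75 − (+2.726))·2/0.0592 = 0.8108.
So 1·log[Sn²⁺] = 1·log(2) − log Q = 0.3010 − (0.8108) = -0.5098; [Sn²⁺] = 10^(-0.5098) ≈ 0.31 M.

0.31 M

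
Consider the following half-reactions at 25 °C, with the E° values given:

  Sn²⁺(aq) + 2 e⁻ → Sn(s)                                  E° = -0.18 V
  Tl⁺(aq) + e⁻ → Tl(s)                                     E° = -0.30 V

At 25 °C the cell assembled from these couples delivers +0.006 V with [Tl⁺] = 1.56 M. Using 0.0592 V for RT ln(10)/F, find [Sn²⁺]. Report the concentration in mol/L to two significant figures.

0.00034 M

Sn²⁺/Sn is the cathode, Tl⁺/Tl the anode: E°cell = +0.12 V, n = 2.
Overall reaction: Sn²⁺(aq) + 2 Tl(s) → Sn(s) + 2 Tl⁺(aq); Q = [Tl⁺]^2/[Sn²⁺]^1.
From E = E° − (0.0592/n) log Q: log Q = (E° − E)·n/0.0592 = (+0.12 − (+0.006))·2/0.0592 = 3.8514.
So 1·log[Sn²⁺] = 2·log(1.56) − log Q = 0.3862 − (3.8514) = -3.4652; [Sn²⁺] = 10^(-3.4652) ≈ 0.00034 M.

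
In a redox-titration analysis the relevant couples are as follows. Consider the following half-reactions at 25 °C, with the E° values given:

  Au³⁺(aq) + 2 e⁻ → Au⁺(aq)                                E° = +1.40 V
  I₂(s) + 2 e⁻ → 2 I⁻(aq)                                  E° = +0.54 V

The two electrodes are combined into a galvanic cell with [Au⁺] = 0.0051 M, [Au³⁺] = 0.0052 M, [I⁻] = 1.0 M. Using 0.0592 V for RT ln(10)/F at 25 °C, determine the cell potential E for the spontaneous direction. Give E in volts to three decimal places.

+0.860 V

Au³⁺/Au⁺ is the cathode (higher E°), I₂/I⁻ the anode: E°cell = +1.40 − (+0.54) = +0.86 V, n = 2.
Overall: Au³⁺(aq) + 2 I⁻(aq) → Au⁺(aq) + I₂(s)
Q = [Au⁺] / ([Au³⁺]·[I⁻]^2); log Q = -0.008.
E = E° − (0.0592/n) log Q = +0.86 − (0.0592/2)(-0.008) = +0.860 V.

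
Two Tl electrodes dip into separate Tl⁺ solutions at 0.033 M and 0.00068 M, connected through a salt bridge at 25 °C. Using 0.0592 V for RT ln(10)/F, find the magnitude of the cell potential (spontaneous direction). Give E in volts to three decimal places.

+0.100 V

For a concentration cell E°cell = 0. The 0.033 M side is the cathode (reduction is favoured where [Tl⁺] is higher).
With n = 1, E = −(0.0592/1) log([Tl⁺]ₐₙ/[Tl⁺]꜀ₐₜ) = −(0.0592/1) log(0.00068/0.033) = −(0.0592/1)(-1.686) = +0.100 V.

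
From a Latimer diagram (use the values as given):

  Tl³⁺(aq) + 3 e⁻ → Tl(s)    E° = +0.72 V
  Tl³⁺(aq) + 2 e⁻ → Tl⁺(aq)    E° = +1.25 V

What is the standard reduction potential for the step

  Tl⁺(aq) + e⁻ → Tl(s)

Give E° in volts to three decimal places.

Sequential free energies add, so n₃E°₃ = n₁E°₁ + n₂E°₂.
With n₃ = 3, and the known step contributing 2×(+1.25) V, the unknown satisfies 1·E° = 3×(+0.72) − 2×(+1.25) = -0.340.
E° = -0.340 / 1 = -0.340 V.

-0.340 V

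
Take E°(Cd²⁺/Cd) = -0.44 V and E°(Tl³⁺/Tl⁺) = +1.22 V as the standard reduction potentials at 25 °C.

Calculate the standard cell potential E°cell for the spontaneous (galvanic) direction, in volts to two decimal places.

+1.66 V

The Tl³⁺/Tl⁺ couple has the higher reduction potential, so it is the cathode; Cd²⁺/Cd is oxidised at the anode.
E°cell = E°(cathode) − E°(anode) = (+1.22) − (-0.44) = +1.66 V.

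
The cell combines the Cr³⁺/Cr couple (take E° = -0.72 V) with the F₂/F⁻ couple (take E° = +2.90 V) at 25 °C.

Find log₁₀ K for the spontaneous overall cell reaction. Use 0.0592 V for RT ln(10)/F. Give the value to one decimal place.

Cathode: F₂/F⁻; anode: Cr³⁺/Cr. E°cell = +3.62 V, n = 6.
log K = nE°cell / 0.0592 = (6)(+3.62) / 0.0592 = 366.9.

366.9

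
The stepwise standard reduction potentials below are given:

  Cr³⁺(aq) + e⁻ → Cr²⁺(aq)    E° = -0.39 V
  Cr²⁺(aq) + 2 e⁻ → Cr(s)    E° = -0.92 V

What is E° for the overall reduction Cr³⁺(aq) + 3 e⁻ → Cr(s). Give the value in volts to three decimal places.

Since ΔG° = −nFE° is additive over sequential reductions, n₃E°₃ = n₁E°₁ + n₂E°₂.
E°₃ = (1×-0.39 + 2×-0.92) / 3 = (-2.230) / 3 = -0.743 V.
E° values themselves are not directly additive — weighting by electron count is essential.

-0.743 V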